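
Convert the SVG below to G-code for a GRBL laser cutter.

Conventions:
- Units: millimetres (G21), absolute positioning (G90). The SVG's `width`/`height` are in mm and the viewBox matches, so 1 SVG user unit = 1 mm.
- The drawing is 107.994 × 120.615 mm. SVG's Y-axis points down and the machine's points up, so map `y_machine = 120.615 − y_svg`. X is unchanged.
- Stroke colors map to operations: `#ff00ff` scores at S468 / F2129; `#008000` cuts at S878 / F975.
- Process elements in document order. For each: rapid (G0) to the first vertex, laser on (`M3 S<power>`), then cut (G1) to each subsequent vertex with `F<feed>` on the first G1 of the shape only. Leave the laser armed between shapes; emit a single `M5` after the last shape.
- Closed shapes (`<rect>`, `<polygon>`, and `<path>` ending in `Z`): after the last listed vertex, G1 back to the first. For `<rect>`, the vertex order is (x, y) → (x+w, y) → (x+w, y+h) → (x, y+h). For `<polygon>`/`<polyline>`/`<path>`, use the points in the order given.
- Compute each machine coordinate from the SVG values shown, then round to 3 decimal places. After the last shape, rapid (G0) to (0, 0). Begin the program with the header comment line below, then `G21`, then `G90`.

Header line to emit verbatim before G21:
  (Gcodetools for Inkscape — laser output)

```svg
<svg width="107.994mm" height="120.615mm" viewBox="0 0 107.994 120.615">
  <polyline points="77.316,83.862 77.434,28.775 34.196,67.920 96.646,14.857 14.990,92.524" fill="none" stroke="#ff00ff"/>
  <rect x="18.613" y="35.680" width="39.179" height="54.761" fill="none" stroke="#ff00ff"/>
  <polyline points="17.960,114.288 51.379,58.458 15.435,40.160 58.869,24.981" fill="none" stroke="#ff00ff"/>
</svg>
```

(Gcodetools for Inkscape — laser output)
G21
G90
G0 X77.316 Y36.753
M3 S468
G1 X77.434 Y91.840 F2129
G1 X34.196 Y52.695
G1 X96.646 Y105.758
G1 X14.990 Y28.091
G0 X18.613 Y84.935
M3 S468
G1 X57.792 Y84.935 F2129
G1 X57.792 Y30.174
G1 X18.613 Y30.174
G1 X18.613 Y84.935
G0 X17.960 Y6.327
M3 S468
G1 X51.379 Y62.157 F2129
G1 X15.435 Y80.455
G1 X58.869 Y95.634
M5
G0 X0.000 Y0.000

1 u = 1 mm; y_m = 120.615 − y.

[1] `<polyline>` open polyline, #ff00ff→score S468 F2129: (77.316,36.753) → (77.434,91.840) → (34.196,52.695) → (96.646,105.758) → (14.990,28.091)

[2] `<rect>` rectangle, #ff00ff→score S468 F2129: (18.613,84.935) → (57.792,84.935) → (57.792,30.174) → (18.613,30.174) → (18.613,84.935) (closed)

[3] `<polyline>` open polyline, #ff00ff→score S468 F2129: (17.960,6.327) → (51.379,62.157) → (15.435,80.455) → (58.869,95.634)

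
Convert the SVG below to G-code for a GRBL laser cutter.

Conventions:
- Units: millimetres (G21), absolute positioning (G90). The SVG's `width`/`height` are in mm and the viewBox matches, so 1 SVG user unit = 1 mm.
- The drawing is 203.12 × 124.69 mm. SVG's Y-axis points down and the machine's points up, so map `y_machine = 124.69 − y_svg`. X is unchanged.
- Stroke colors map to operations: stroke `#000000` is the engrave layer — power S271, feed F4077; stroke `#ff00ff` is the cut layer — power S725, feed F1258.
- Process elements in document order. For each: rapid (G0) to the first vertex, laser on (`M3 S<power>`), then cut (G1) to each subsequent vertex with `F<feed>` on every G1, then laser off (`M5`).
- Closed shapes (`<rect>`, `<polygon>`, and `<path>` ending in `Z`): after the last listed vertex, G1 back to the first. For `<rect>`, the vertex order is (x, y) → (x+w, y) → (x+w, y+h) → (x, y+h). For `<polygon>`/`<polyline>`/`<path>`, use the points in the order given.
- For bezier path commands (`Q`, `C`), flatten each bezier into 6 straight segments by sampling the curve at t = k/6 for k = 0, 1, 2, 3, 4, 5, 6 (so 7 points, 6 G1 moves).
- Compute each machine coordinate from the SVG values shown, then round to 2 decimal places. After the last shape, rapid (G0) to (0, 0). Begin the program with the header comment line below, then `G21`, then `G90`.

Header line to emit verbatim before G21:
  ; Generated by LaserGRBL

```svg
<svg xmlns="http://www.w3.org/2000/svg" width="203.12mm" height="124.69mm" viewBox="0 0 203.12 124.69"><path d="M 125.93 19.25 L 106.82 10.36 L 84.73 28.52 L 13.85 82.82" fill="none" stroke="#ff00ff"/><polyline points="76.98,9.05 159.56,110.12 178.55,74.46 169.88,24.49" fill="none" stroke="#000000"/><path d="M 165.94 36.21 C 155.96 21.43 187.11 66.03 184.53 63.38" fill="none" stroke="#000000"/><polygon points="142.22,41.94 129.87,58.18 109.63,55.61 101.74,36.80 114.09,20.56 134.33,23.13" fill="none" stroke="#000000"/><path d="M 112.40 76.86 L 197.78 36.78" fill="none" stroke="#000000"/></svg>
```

; Generated by LaserGRBL
G21
G90
G0 X125.93 Y105.44
M3 S725
G1 X106.82 Y114.33 F1258
G1 X84.73 Y96.17 F1258
G1 X13.85 Y41.87 F1258
M5
G0 X76.98 Y115.64
M3 S271
G1 X159.56 Y14.57 F4077
G1 X178.55 Y50.23 F4077
G1 X169.88 Y100.20 F4077
M5
G0 X165.94 Y88.48
M3 S271
G1 X164.03 Y91.42 F4077
G1 X166.90 Y87.42 F4077
G1 X172.46 Y79.44 F4077
G1 X178.64 Y70.46 F4077
G1 X183.36 Y63.43 F4077
G1 X184.53 Y61.31 F4077
M5
G0 X142.22 Y82.75
M3 S271
G1 X129.87 Y66.51 F4077
G1 X109.63 Y69.08 F4077
G1 X101.74 Y87.89 F4077
G1 X114.09 Y104.13 F4077
G1 X134.33 Y101.56 F4077
G1 X142.22 Y82.75 F4077
M5
G0 X112.40 Y47.83
M3 S271
G1 X197.78 Y87.91 F4077
M5
G0 X0.00 Y0.00

Since the viewBox matches the mm dimensions, user units are millimetres directly. The only transform is the Y-flip y_m = 124.69 − y_svg.

Shape 1 is a open polyline drawn with `<path>`. Its stroke #ff00ff means cut at S725, F1258. After flipping Y the toolpath is (125.93,105.44) → (106.82,114.33) → (84.73,96.17) → (13.85,41.87).

Shape 2 is a open polyline drawn with `<polyline>`. Its stroke #000000 means engrave at S271, F4077. After flipping Y the toolpath is (76.98,115.64) → (159.56,14.57) → (178.55,50.23) → (169.88,100.20).

Shape 3 is a cubic bezier drawn with `<path>`. Its stroke #000000 means engrave at S271, F4077. After flipping Y the toolpath is (165.94,88.48) → (164.03,91.42) → (166.90,87.42) → (172.46,79.44) → (178.64,70.46) → (183.36,63.43) → (184.53,61.31).

Shape 4 is a regular polygon drawn with `<polygon>`. Its stroke #000000 means engrave at S271, F4077. After flipping Y the toolpath is (142.22,82.75) → (129.87,66.51) → (109.63,69.08) → (101.74,87.89) → (114.09,104.13) → (134.33,101.56) → (142.22,82.75), returning to the start.

Shape 5 is a line segment drawn with `<path>`. Its stroke #000000 means engrave at S271, F4077. After flipping Y the toolpath is (112.40,47.83) → (197.78,87.91).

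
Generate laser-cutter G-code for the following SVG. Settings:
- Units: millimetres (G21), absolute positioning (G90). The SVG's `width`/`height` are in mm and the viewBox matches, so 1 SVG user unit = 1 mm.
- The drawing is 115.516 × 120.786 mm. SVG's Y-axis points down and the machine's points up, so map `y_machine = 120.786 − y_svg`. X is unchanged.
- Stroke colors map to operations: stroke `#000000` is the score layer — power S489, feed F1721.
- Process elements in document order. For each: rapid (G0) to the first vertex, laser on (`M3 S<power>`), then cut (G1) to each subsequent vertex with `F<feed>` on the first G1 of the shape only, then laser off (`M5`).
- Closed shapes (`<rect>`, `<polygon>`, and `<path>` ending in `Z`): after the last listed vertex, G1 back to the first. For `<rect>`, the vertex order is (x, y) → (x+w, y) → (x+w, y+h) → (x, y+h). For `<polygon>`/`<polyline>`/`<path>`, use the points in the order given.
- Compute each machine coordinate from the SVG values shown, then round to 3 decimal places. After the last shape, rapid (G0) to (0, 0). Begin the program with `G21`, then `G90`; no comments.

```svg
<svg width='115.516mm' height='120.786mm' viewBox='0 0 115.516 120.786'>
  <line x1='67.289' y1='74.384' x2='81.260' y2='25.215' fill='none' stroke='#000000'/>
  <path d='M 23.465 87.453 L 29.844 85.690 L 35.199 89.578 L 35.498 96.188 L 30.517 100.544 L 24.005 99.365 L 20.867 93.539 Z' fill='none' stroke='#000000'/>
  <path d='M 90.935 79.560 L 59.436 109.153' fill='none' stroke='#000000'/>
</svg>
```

Since the viewBox matches the mm dimensions, user units are millimetres directly. The only transform is the Y-flip y_m = 120.786 − y_svg.

Shape 1 is a line segment drawn with `<line>`. Its stroke #000000 means score at S489, F1721. After flipping Y the toolpath is (67.289,46.402) → (81.260,95.571).

Shape 2 is a regular polygon drawn with `<path>`. Its stroke #000000 means score at S489, F1721. After flipping Y the toolpath is (23.465,33.333) → (29.844,35.096) → (35.199,31.208) → (35.498,24.598) → (30.517,20.242) → (24.005,21.421) → (20.867,27.247) → (23.465,33.333), returning to the start.

Shape 3 is a line segment drawn with `<path>`. Its stroke #000000 means score at S489, F1721. After flipping Y the toolpath is (90.935,41.226) → (59.436,11.633).

G21
G90
G0 X67.289 Y46.402
M3 S489
G1 X81.260 Y95.571 F1721
M5
G0 X23.465 Y33.333
M3 S489
G1 X29.844 Y35.096 F1721
G1 X35.199 Y31.208
G1 X35.498 Y24.598
G1 X30.517 Y20.242
G1 X24.005 Y21.421
G1 X20.867 Y27.247
G1 X23.465 Y33.333
M5
G0 X90.935 Y41.226
M3 S489
G1 X59.436 Y11.633 F1721
M5
G0 X0.000 Y0.000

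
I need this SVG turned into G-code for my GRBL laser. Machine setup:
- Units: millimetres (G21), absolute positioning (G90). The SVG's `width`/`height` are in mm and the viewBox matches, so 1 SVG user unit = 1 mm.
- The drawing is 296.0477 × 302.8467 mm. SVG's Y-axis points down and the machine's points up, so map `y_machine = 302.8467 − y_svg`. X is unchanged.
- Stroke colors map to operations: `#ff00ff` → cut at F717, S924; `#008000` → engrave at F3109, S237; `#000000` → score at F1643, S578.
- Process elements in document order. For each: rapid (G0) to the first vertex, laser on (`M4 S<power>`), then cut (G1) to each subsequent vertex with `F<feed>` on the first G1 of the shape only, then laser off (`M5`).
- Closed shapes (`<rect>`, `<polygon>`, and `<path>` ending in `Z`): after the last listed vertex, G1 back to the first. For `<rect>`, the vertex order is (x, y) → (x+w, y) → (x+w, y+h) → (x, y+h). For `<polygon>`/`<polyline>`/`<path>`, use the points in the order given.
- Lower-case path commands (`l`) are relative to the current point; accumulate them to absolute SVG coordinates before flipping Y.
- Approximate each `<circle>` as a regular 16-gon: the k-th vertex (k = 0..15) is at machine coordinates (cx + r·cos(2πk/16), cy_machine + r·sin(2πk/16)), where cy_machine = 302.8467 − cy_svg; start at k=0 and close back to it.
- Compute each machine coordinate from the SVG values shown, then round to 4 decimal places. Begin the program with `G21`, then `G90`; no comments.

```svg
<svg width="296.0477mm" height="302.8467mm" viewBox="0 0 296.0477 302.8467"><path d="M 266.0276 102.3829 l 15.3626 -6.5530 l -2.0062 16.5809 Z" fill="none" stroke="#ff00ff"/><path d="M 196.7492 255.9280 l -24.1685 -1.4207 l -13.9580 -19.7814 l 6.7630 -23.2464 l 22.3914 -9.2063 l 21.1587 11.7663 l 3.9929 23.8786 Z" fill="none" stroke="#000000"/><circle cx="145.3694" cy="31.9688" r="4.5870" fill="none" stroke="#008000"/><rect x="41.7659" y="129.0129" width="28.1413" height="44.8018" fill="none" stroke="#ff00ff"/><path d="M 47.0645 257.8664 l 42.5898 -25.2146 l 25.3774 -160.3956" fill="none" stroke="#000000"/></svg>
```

G21
G90
G0 X266.0276 Y200.4638
M4 S924
G1 X281.3902 Y207.0168 F717
G1 X279.3840 Y190.4359
G1 X266.0276 Y200.4638
M5
G0 X196.7492 Y46.9187
M4 S578
G1 X172.5807 Y48.3394 F1643
G1 X158.6227 Y68.1208
G1 X165.3857 Y91.3672
G1 X187.7771 Y100.5735
G1 X208.9358 Y88.8072
G1 X212.9287 Y64.9286
G1 X196.7492 Y46.9187
M5
G0 X149.9564 Y270.8779
M4 S237
G1 X149.6072 Y272.6333 F3109
G1 X148.6129 Y274.1214
G1 X147.1248 Y275.1157
G1 X145.3694 Y275.4649
G1 X143.6140 Y275.1157
G1 X142.1259 Y274.1214
G1 X141.1316 Y272.6333
G1 X140.7824 Y270.8779
G1 X141.1316 Y269.1225
G1 X142.1259 Y267.6344
G1 X143.6140 Y266.6401
G1 X145.3694 Y266.2909
G1 X147.1248 Y266.6401
G1 X148.6129 Y267.6344
G1 X149.6072 Y269.1225
G1 X149.9564 Y270.8779
M5
G0 X41.7659 Y173.8338
M4 S924
G1 X69.9072 Y173.8338 F717
G1 X69.9072 Y129.0320
G1 X41.7659 Y129.0320
G1 X41.7659 Y173.8338
M5
G0 X47.0645 Y44.9803
M4 S578
G1 X89.6543 Y70.1949 F1643
G1 X115.0317 Y230.5905
M5

viewBox `0 0 296.0477 302.8467` with mm width/height → 1 unit = 1 mm. Flip: y_m = 302.8467 − y_svg.

**Shape 1** — `<path>` regular polygon, stroke `#ff00ff` → cut (S924, F717). Machine vertices: (266.0276,200.4638) → (281.3902,207.0168) → (279.3840,190.4359) → (266.0276,200.4638). Closed: final G1 returns to the first vertex.

**Shape 2** — `<path>` regular polygon, stroke `#000000` → score (S578, F1643). Machine vertices: (196.7492,46.9187) → (172.5807,48.3394) → (158.6227,68.1208) → (165.3857,91.3672) → (187.7771,100.5735) → (208.9358,88.8072) → (212.9287,64.9286) → (196.7492,46.9187). Closed: final G1 returns to the first vertex.

**Shape 3** — `<circle>` circle, stroke `#008000` → engrave (S237, F3109). Machine vertices: (149.9564,270.8779) → (149.6072,272.6333) → (148.6129,274.1214) → (147.1248,275.1157) → (145.3694,275.4649) → (143.6140,275.1157) → (142.1259,274.1214) → (141.1316,272.6333) → (140.7824,270.8779) → (141.1316,269.1225) → (142.1259,267.6344) → (143.6140,266.6401) → (145.3694,266.2909) → (147.1248,266.6401) → (148.6129,267.6344) → (149.6072,269.1225) → (149.9564,270.8779). Closed: final G1 returns to the first vertex.

**Shape 4** — `<rect>` rectangle, stroke `#ff00ff` → cut (S924, F717). Machine vertices: (41.7659,173.8338) → (69.9072,173.8338) → (69.9072,129.0320) → (41.7659,129.0320) → (41.7659,173.8338). Closed: final G1 returns to the first vertex.

**Shape 5** — `<path>` open polyline, stroke `#000000` → score (S578, F1643). Machine vertices: (47.0645,44.9803) → (89.6543,70.1949) → (115.0317,230.5905). Open path.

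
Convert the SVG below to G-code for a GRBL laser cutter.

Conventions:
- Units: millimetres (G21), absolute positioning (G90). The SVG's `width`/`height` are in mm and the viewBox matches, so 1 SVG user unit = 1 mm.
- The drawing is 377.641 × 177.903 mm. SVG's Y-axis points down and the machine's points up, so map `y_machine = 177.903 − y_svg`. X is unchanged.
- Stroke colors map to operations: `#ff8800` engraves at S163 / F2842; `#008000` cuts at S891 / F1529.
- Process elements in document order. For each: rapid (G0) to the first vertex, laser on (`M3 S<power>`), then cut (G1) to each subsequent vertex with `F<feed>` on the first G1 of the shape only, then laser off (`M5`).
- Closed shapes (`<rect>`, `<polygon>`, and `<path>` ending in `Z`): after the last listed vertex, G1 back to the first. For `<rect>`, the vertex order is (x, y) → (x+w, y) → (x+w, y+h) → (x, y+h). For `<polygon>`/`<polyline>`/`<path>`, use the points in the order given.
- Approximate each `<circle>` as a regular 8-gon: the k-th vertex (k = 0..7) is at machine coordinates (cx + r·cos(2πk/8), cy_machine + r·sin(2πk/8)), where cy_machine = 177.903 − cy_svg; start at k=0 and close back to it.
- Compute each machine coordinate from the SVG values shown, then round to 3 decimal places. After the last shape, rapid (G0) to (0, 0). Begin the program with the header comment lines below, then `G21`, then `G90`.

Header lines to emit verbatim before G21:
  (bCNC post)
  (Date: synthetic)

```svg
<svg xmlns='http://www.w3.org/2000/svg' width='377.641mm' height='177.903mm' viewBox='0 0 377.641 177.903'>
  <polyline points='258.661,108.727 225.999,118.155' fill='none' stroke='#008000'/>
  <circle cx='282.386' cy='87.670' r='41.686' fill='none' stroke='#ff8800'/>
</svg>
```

(bCNC post)
(Date: synthetic)
G21
G90
G0 X258.661 Y69.176
M3 S891
G1 X225.999 Y59.748 F1529
M5
G0 X324.072 Y90.233
M3 S163
G1 X311.862 Y119.709 F2842
G1 X282.386 Y131.919
G1 X252.910 Y119.709
G1 X240.700 Y90.233
G1 X252.910 Y60.757
G1 X282.386 Y48.547
G1 X311.862 Y60.757
G1 X324.072 Y90.233
M5
G0 X0.000 Y0.000

Since the viewBox matches the mm dimensions, user units are millimetres directly. The only transform is the Y-flip y_m = 177.903 − y_svg.

Shape 1 is a line segment drawn with `<polyline>`. Its stroke #008000 means cut at S891, F1529. After flipping Y the toolpath is (258.661,69.176) → (225.999,59.748).

Shape 2 is a circle drawn with `<circle>`. Its stroke #ff8800 means engrave at S163, F2842. After flipping Y the toolpath is (324.072,90.233) → (311.862,119.709) → (282.386,131.919) → (252.910,119.709) → (240.700,90.233) → (252.910,60.757) → (282.386,48.547) → (311.862,60.757) → (324.072,90.233), returning to the start.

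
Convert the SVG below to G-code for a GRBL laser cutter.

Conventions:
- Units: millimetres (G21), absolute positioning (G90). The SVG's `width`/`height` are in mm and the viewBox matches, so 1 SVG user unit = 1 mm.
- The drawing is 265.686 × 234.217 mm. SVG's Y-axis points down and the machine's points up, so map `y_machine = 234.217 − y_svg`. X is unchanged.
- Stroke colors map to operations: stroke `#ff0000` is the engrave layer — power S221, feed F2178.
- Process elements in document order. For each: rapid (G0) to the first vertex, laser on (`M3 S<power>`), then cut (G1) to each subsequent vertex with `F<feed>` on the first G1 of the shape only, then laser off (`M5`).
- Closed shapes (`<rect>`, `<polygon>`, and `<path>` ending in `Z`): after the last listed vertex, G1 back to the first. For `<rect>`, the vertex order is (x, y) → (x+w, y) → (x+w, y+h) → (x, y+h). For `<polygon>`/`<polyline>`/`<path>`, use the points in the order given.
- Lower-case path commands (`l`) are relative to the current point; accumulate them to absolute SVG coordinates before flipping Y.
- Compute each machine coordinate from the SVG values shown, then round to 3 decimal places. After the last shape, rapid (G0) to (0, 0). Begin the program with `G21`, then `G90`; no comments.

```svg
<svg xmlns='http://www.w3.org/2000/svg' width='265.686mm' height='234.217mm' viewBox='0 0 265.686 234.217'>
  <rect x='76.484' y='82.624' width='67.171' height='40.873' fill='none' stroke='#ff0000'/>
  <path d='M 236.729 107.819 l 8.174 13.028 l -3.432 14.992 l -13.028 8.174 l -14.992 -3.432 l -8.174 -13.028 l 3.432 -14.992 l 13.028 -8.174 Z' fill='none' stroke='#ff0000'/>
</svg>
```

G21
G90
G0 X76.484 Y151.593
M3 S221
G1 X143.655 Y151.593 F2178
G1 X143.655 Y110.720
G1 X76.484 Y110.720
G1 X76.484 Y151.593
M5
G0 X236.729 Y126.398
M3 S221
G1 X244.903 Y113.370 F2178
G1 X241.471 Y98.378
G1 X228.443 Y90.204
G1 X213.451 Y93.636
G1 X205.277 Y106.664
G1 X208.709 Y121.656
G1 X221.737 Y129.830
G1 X236.729 Y126.398
M5
G0 X0.000 Y0.000

1 u = 1 mm; y_m = 234.217 − y.

[1] `<rect>` rectangle, #ff0000→engrave S221 F2178: (76.484,151.593) → (143.655,151.593) → (143.655,110.720) → (76.484,110.720) → (76.484,151.593) (closed)

[2] `<path>` regular polygon, #ff0000→engrave S221 F2178: (236.729,126.398) → (244.903,113.370) → (241.471,98.378) → (228.443,90.204) → (213.451,93.636) → (205.277,106.664) → (208.709,121.656) → (221.737,129.830) → (236.729,126.398) (closed)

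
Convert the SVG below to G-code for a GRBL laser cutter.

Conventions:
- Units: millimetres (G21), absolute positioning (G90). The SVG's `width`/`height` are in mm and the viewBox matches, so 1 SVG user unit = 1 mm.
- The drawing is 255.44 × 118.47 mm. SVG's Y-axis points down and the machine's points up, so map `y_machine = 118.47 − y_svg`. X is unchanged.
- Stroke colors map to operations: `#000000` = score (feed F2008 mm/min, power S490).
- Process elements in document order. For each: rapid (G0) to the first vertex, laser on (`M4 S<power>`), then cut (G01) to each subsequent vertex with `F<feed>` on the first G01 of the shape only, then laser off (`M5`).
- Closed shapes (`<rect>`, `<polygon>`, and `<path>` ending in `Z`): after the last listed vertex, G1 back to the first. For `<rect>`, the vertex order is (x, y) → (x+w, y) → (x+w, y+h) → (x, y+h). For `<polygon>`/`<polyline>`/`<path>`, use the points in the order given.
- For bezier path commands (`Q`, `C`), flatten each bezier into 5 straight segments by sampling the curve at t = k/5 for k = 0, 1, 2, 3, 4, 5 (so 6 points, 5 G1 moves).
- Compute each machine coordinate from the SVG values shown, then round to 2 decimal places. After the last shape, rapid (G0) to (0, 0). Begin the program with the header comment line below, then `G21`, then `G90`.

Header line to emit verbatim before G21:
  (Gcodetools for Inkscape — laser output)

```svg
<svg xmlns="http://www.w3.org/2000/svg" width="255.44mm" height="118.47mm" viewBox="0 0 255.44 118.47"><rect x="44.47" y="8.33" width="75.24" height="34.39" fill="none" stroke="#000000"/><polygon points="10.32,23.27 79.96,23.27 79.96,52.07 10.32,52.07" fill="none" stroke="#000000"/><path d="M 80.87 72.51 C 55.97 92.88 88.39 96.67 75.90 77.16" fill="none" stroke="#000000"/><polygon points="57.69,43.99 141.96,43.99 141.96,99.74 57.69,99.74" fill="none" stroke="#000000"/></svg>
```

1 u = 1 mm; y_m = 118.47 − y.

[1] `<rect>` rectangle, #000000→score S490 F2008: (44.47,110.14) → (119.71,110.14) → (119.71,75.75) → (44.47,75.75) → (44.47,110.14) (closed)

[2] `<polygon>` rectangle, #000000→score S490 F2008: (10.32,95.20) → (79.96,95.20) → (79.96,66.40) → (10.32,66.40) → (10.32,95.20) (closed)

[3] `<path>` cubic bezier, #000000→score S490 F2008: (80.87,45.96) → (71.99,35.78) → (71.96,29.90) → (75.87,28.65) → (78.82,32.35) → (75.90,41.31)

[4] `<polygon>` rectangle, #000000→score S490 F2008: (57.69,74.48) → (141.96,74.48) → (141.96,18.73) → (57.69,18.73) → (57.69,74.48) (closed)

(Gcodetools for Inkscape — laser output)
G21
G90
G0 X44.47 Y110.14
M4 S490
G01 X119.71 Y110.14 F2008
G01 X119.71 Y75.75
G01 X44.47 Y75.75
G01 X44.47 Y110.14
M5
G0 X10.32 Y95.20
M4 S490
G01 X79.96 Y95.20 F2008
G01 X79.96 Y66.40
G01 X10.32 Y66.40
G01 X10.32 Y95.20
M5
G0 X80.87 Y45.96
M4 S490
G01 X71.99 Y35.78 F2008
G01 X71.96 Y29.90
G01 X75.87 Y28.65
G01 X78.82 Y32.35
G01 X75.90 Y41.31
M5
G0 X57.69 Y74.48
M4 S490
G01 X141.96 Y74.48 F2008
G01 X141.96 Y18.73
G01 X57.69 Y18.73
G01 X57.69 Y74.48
M5
G0 X0.00 Y0.00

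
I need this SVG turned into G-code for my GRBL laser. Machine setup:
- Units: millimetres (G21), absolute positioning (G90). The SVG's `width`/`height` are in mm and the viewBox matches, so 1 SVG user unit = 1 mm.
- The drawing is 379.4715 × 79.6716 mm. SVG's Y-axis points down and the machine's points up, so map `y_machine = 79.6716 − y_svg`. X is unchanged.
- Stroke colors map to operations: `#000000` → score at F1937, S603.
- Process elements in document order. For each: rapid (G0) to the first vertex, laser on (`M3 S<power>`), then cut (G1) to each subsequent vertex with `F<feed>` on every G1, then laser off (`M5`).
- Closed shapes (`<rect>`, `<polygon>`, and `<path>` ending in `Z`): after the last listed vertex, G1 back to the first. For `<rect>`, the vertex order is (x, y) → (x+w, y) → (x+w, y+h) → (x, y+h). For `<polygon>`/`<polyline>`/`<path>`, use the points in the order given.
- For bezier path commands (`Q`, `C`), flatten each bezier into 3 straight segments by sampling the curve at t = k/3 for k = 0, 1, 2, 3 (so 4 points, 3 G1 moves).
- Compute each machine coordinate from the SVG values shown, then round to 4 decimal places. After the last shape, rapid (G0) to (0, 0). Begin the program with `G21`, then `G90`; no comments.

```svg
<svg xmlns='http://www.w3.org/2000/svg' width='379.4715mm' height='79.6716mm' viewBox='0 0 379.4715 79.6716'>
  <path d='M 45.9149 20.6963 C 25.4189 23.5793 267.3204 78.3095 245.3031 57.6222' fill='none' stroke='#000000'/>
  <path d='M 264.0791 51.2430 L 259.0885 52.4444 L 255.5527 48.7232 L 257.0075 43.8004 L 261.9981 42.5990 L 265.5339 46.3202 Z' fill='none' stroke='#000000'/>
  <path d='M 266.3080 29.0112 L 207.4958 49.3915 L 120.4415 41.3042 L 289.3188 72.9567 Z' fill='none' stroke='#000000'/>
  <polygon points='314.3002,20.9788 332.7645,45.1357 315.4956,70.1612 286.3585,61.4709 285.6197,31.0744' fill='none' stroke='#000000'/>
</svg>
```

1 u = 1 mm; y_m = 79.6716 − y.

[1] `<path>` cubic bezier, #000000→score S603 F1937: (45.9149,58.9753) → (93.3915,43.5234) → (198.8407,21.7878) → (245.3031,22.0494)

[2] `<path>` regular polygon, #000000→score S603 F1937: (264.0791,28.4286) → (259.0885,27.2272) → (255.5527,30.9484) → (257.0075,35.8712) → (261.9981,37.0726) → (265.5339,33.3514) → (264.0791,28.4286) (closed)

[3] `<path>` closed polygon, #000000→score S603 F1937: (266.3080,50.6604) → (207.4958,30.2801) → (120.4415,38.3674) → (289.3188,6.7149) → (266.3080,50.6604) (closed)

[4] `<polygon>` regular polygon, #000000→score S603 F1937: (314.3002,58.6928) → (332.7645,34.5359) → (315.4956,9.5104) → (286.3585,18.2007) → (285.6197,48.5972) → (314.3002,58.6928) (closed)

G21
G90
G0 X45.9149 Y58.9753
M3 S603
G1 X93.3915 Y43.5234 F1937
G1 X198.8407 Y21.7878 F1937
G1 X245.3031 Y22.0494 F1937
M5
G0 X264.0791 Y28.4286
M3 S603
G1 X259.0885 Y27.2272 F1937
G1 X255.5527 Y30.9484 F1937
G1 X257.0075 Y35.8712 F1937
G1 X261.9981 Y37.0726 F1937
G1 X265.5339 Y33.3514 F1937
G1 X264.0791 Y28.4286 F1937
M5
G0 X266.3080 Y50.6604
M3 S603
G1 X207.4958 Y30.2801 F1937
G1 X120.4415 Y38.3674 F1937
G1 X289.3188 Y6.7149 F1937
G1 X266.3080 Y50.6604 F1937
M5
G0 X314.3002 Y58.6928
M3 S603
G1 X332.7645 Y34.5359 F1937
G1 X315.4956 Y9.5104 F1937
G1 X286.3585 Y18.2007 F1937
G1 X285.6197 Y48.5972 F1937
G1 X314.3002 Y58.6928 F1937
M5
G0 X0.0000 Y0.0000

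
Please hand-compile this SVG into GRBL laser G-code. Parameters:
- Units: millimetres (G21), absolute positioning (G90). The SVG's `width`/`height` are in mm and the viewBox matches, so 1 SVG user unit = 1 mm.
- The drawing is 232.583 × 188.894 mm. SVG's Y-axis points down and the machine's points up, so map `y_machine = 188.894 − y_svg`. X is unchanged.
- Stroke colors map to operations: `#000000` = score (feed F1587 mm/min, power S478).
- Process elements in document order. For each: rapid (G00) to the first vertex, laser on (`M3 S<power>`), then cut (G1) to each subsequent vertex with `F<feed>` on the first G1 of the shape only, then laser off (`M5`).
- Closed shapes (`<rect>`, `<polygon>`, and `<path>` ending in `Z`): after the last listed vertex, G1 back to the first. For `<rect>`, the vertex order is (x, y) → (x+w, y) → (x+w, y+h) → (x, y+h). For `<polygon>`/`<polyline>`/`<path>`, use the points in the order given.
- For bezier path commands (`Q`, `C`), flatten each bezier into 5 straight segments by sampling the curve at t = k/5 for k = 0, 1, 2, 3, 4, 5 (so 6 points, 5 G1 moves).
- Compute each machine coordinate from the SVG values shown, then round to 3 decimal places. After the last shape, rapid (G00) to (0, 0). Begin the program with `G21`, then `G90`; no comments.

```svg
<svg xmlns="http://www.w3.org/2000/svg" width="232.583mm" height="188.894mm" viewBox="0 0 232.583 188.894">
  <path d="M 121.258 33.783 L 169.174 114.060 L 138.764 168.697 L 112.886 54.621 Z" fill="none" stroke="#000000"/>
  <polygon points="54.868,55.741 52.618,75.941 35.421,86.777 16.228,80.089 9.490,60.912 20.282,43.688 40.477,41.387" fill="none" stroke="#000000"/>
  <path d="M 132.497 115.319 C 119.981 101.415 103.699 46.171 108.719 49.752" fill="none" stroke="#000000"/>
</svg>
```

Since the viewBox matches the mm dimensions, user units are millimetres directly. The only transform is the Y-flip y_m = 188.894 − y_svg.

Shape 1 is a closed polygon drawn with `<path>`. Its stroke #000000 means score at S478, F1587. After flipping Y the toolpath is (121.258,155.111) → (169.174,74.834) → (138.764,20.197) → (112.886,134.273) → (121.258,155.111), returning to the start.

Shape 2 is a regular polygon drawn with `<polygon>`. Its stroke #000000 means score at S478, F1587. After flipping Y the toolpath is (54.868,133.153) → (52.618,112.953) → (35.421,102.117) → (16.228,108.805) → (9.490,127.982) → (20.282,145.206) → (40.477,147.507) → (54.868,133.153), returning to the start.

Shape 3 is a cubic bezier drawn with `<path>`. Its stroke #000000 means score at S478, F1587. After flipping Y the toolpath is (132.497,73.575) → (124.736,86.077) → (117.274,103.692) → (111.316,121.614) → (108.063,135.033) → (108.719,139.142).

G21
G90
G00 X121.258 Y155.111
M3 S478
G1 X169.174 Y74.834 F1587
G1 X138.764 Y20.197
G1 X112.886 Y134.273
G1 X121.258 Y155.111
M5
G00 X54.868 Y133.153
M3 S478
G1 X52.618 Y112.953 F1587
G1 X35.421 Y102.117
G1 X16.228 Y108.805
G1 X9.490 Y127.982
G1 X20.282 Y145.206
G1 X40.477 Y147.507
G1 X54.868 Y133.153
M5
G00 X132.497 Y73.575
M3 S478
G1 X124.736 Y86.077 F1587
G1 X117.274 Y103.692
G1 X111.316 Y121.614
G1 X108.063 Y135.033
G1 X108.719 Y139.142
M5
G00 X0.000 Y0.000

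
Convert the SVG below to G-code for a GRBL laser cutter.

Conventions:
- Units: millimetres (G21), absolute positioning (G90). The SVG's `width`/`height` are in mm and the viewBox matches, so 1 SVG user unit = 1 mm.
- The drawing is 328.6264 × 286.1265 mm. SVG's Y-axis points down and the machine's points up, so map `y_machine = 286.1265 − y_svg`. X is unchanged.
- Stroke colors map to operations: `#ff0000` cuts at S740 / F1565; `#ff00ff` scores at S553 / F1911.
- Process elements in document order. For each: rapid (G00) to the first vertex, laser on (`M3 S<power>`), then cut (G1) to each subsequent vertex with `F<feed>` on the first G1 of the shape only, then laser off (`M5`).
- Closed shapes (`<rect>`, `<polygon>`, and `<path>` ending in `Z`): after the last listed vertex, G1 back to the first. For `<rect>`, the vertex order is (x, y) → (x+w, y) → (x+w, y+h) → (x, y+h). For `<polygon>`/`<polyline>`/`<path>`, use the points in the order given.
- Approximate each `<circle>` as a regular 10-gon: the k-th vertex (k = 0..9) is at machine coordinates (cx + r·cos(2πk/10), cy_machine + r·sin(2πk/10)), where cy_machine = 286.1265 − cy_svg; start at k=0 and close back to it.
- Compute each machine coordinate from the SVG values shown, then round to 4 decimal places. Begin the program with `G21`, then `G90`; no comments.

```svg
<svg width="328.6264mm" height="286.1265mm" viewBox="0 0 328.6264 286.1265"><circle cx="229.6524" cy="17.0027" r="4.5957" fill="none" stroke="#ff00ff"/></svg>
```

G21
G90
G00 X234.2481 Y269.1238
M3 S553
G1 X233.3704 Y271.8251 F1911
G1 X231.0725 Y273.4946
G1 X228.2323 Y273.4946
G1 X225.9344 Y271.8251
G1 X225.0567 Y269.1238
G1 X225.9344 Y266.4225
G1 X228.2323 Y264.7530
G1 X231.0725 Y264.7530
G1 X233.3704 Y266.4225
G1 X234.2481 Y269.1238
M5

1 u = 1 mm; y_m = 286.1265 − y.

[1] `<circle>` circle, #ff00ff→score S553 F1911: (234.2481,269.1238) → (233.3704,271.8251) → (231.0725,273.4946) → (228.2323,273.4946) → (225.9344,271.8251) → (225.0567,269.1238) → (225.9344,266.4225) → (228.2323,264.7530) → (231.0725,264.7530) → (233.3704,266.4225) → (234.2481,269.1238) (closed)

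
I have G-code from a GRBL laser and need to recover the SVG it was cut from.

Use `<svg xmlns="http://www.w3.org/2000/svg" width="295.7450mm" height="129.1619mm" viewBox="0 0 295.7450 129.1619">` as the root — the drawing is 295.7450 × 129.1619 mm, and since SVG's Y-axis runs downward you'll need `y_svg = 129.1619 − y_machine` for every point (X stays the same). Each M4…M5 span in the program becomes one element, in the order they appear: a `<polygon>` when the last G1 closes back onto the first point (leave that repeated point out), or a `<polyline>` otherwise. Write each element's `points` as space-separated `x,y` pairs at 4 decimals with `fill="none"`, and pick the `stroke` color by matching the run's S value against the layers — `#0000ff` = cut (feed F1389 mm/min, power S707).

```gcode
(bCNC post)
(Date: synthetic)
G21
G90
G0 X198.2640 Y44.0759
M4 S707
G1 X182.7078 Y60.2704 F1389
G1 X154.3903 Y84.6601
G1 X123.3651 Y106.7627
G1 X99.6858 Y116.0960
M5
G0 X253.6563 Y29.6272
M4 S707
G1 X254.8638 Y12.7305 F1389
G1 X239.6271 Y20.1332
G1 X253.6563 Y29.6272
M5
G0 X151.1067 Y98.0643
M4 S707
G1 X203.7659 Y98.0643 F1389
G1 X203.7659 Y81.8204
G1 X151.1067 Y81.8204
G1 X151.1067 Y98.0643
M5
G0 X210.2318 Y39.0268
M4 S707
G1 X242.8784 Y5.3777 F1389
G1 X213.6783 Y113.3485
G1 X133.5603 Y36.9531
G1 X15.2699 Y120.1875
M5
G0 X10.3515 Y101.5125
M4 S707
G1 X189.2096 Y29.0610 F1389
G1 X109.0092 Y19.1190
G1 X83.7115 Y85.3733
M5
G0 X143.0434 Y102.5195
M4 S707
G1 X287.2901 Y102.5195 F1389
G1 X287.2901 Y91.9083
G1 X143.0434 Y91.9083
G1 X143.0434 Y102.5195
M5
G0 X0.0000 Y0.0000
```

<svg xmlns="http://www.w3.org/2000/svg" width="295.7450mm" height="129.1619mm" viewBox="0 0 295.7450 129.1619">
  <polyline points="198.2640,85.0860 182.7078,68.8915 154.3903,44.5018 123.3651,22.3992 99.6858,13.0659" fill="none" stroke="#0000ff"/>
  <polygon points="253.6563,99.5347 254.8638,116.4314 239.6271,109.0287" fill="none" stroke="#0000ff"/>
  <polygon points="151.1067,31.0976 203.7659,31.0976 203.7659,47.3415 151.1067,47.3415" fill="none" stroke="#0000ff"/>
  <polyline points="210.2318,90.1351 242.8784,123.7842 213.6783,15.8134 133.5603,92.2088 15.2699,8.9744" fill="none" stroke="#0000ff"/>
  <polyline points="10.3515,27.6494 189.2096,100.1009 109.0092,110.0429 83.7115,43.7886" fill="none" stroke="#0000ff"/>
  <polygon points="143.0434,26.6424 287.2901,26.6424 287.2901,37.2536 143.0434,37.2536" fill="none" stroke="#0000ff"/>
</svg>

y_svg = 129.1619 − y_m. Every run uses S707, so all elements get stroke `#0000ff` (cut).

[1] open run; points: 198.2640,85.0860 182.7078,68.8915 154.3903,44.5018 123.3651,22.3992 99.6858,13.0659

[2] closed run; points: 253.6563,99.5347 254.8638,116.4314 239.6271,109.0287

[3] closed run; points: 151.1067,31.0976 203.7659,31.0976 203.7659,47.3415 151.1067,47.3415

[4] open run; points: 210.2318,90.1351 242.8784,123.7842 213.6783,15.8134 133.5603,92.2088 15.2699,8.9744

[5] open run; points: 10.3515,27.6494 189.2096,100.1009 109.0092,110.0429 83.7115,43.7886

[6] closed run; points: 143.0434,26.6424 287.2901,26.6424 287.2901,37.2536 143.0434,37.2536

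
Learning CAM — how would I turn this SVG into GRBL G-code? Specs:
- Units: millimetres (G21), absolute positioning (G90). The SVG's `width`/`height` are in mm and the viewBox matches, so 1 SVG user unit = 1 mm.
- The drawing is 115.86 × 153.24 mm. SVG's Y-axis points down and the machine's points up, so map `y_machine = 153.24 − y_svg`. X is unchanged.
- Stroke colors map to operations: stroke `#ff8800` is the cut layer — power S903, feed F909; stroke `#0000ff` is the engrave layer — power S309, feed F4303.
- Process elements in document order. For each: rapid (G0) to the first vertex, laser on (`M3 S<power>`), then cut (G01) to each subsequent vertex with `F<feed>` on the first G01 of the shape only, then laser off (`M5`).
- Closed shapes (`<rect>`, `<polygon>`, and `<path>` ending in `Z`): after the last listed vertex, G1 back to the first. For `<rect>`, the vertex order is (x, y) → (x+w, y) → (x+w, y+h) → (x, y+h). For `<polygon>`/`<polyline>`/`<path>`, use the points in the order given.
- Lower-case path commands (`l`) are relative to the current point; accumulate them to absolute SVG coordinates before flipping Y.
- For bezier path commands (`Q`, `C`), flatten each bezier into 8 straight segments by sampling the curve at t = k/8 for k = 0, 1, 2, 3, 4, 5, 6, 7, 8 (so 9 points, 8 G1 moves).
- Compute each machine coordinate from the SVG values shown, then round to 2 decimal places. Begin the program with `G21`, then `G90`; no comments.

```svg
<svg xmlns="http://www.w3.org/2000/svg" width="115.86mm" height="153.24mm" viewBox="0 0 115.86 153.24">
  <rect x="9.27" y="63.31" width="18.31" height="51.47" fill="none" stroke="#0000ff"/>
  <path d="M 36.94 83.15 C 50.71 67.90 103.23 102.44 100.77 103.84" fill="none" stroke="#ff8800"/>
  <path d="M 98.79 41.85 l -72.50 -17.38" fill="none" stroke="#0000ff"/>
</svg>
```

viewBox `0 0 115.86 153.24` with mm width/height → 1 unit = 1 mm. Flip: y_m = 153.24 − y_svg.

**Shape 1** — `<rect>` rectangle, stroke `#0000ff` → engrave (S309, F4303). Machine vertices: (9.27,89.93) → (27.58,89.93) → (27.58,38.46) → (9.27,38.46) → (9.27,89.93). Closed: final G1 returns to the first vertex.

**Shape 2** — `<path>` cubic bezier, stroke `#ff8800` → cut (S903, F909). Control points (SVG): P0=(36.94,83.15), P1=(50.71,67.90), P2=(103.23,102.44), P3=(100.77,103.84); sampled at t=k/8. Machine vertices: (36.94,70.09) → (43.74,73.64) → (53.07,73.49) → (63.84,70.61) → (74.94,65.99) → (85.29,60.58) → (93.77,55.37) → (99.30,51.32) → (100.77,49.40). Open path.

**Shape 3** — `<path>` line segment, stroke `#0000ff` → engrave (S309, F4303). Machine vertices: (98.79,111.39) → (26.29,128.77). Open path.

G21
G90
G0 X9.27 Y89.93
M3 S309
G01 X27.58 Y89.93 F4303
G01 X27.58 Y38.46
G01 X9.27 Y38.46
G01 X9.27 Y89.93
M5
G0 X36.94 Y70.09
M3 S903
G01 X43.74 Y73.64 F909
G01 X53.07 Y73.49
G01 X63.84 Y70.61
G01 X74.94 Y65.99
G01 X85.29 Y60.58
G01 X93.77 Y55.37
G01 X99.30 Y51.32
G01 X100.77 Y49.40
M5
G0 X98.79 Y111.39
M3 S309
G01 X26.29 Y128.77 F4303
M5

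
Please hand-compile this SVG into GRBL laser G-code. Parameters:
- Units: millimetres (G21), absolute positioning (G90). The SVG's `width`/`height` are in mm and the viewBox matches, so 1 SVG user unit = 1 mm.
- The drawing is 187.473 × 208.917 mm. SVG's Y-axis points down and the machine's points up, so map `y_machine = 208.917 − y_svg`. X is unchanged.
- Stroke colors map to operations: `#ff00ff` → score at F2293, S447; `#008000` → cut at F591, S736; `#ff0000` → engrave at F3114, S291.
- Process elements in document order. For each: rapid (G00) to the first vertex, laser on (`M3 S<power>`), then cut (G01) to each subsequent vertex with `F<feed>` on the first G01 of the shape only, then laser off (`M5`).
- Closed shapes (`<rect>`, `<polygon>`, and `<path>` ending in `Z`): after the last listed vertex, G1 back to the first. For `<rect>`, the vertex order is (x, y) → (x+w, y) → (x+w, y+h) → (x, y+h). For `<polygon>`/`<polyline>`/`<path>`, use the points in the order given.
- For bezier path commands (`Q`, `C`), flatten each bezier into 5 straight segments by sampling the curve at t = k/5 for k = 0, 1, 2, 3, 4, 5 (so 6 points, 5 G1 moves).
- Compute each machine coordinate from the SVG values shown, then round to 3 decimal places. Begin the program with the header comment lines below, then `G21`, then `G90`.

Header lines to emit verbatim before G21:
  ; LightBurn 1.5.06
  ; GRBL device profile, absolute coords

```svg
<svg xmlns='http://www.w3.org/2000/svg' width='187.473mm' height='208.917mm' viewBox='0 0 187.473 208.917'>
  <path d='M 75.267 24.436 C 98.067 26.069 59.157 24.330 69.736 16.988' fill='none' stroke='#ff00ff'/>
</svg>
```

; LightBurn 1.5.06
; GRBL device profile, absolute coords
G21
G90
G00 X75.267 Y184.481
M3 S447
G01 X82.431 Y183.924 F2293
G01 X80.123 Y184.283
G01 X73.679 Y185.665
G01 X68.438 Y188.178
G01 X69.736 Y191.929
M5

viewBox `0 0 187.473 208.917` with mm width/height → 1 unit = 1 mm. Flip: y_m = 208.917 − y_svg.

**Shape 1** — `<path>` cubic bezier, stroke `#ff00ff` → score (S447, F2293). Control points (SVG): P0=(75.267,24.436), P1=(98.067,26.069), P2=(59.157,24.330), P3=(69.736,16.988); sampled at t=k/5. Machine vertices: (75.267,184.481) → (82.431,183.924) → (80.123,184.283) → (73.679,185.665) → (68.438,188.178) → (69.736,191.929). Open path.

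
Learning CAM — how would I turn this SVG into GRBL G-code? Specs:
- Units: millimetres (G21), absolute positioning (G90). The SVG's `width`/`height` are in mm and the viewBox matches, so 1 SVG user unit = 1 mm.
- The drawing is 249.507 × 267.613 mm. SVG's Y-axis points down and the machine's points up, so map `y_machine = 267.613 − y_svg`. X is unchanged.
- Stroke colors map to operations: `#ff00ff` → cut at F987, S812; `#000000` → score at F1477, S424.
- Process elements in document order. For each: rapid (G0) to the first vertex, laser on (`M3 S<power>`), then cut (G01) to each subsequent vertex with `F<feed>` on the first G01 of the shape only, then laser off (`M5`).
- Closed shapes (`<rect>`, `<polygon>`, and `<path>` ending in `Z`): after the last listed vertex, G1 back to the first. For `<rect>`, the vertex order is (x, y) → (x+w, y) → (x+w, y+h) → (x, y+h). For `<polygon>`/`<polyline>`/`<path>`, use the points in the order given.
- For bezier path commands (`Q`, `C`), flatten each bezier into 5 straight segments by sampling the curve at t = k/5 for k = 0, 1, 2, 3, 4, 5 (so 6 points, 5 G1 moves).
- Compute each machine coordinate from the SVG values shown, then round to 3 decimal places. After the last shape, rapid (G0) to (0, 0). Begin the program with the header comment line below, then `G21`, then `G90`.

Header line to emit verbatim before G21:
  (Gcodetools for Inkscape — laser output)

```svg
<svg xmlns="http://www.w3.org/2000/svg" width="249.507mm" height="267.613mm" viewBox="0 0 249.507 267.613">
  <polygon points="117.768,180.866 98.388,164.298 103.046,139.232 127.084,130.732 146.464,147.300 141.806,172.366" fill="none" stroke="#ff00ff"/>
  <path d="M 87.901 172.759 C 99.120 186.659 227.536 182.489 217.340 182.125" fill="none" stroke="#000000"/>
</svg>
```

(Gcodetools for Inkscape — laser output)
G21
G90
G0 X117.768 Y86.747
M3 S812
G01 X98.388 Y103.315 F987
G01 X103.046 Y128.381
G01 X127.084 Y136.881
G01 X146.464 Y120.313
G01 X141.806 Y95.247
G01 X117.768 Y86.747
M5
G0 X87.901 Y94.854
M3 S424
G01 X106.650 Y88.507 F1477
G01 X141.247 Y85.448
G01 X179.413 Y84.624
G01 X208.871 Y84.988
G01 X217.340 Y85.488
M5
G0 X0.000 Y0.000

viewBox `0 0 249.507 267.613` with mm width/height → 1 unit = 1 mm. Flip: y_m = 267.613 − y_svg.

**Shape 1** — `<polygon>` regular polygon, stroke `#ff00ff` → cut (S812, F987). Machine vertices: (117.768,86.747) → (98.388,103.315) → (103.046,128.381) → (127.084,136.881) → (146.464,120.313) → (141.806,95.247) → (117.768,86.747). Closed: final G1 returns to the first vertex.

**Shape 2** — `<path>` cubic bezier, stroke `#000000` → score (S424, F1477). Control points (SVG): P0=(87.901,172.759), P1=(99.120,186.659), P2=(227.536,182.489), P3=(217.340,182.125); sampled at t=k/5. Machine vertices: (87.901,94.854) → (106.650,88.507) → (141.247,85.448) → (179.413,84.624) → (208.871,84.988) → (217.340,85.488). Open path.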